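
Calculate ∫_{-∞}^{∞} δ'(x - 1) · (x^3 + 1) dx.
-3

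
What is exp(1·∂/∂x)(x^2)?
x^{2} + 2 x + 1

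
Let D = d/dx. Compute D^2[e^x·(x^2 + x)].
\left(x^{2} + 5 x + 4\right) e^{x}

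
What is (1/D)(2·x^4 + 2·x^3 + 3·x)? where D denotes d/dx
\frac{2 x^{5}}{5} + \frac{x^{4}}{2} + \frac{3 x^{2}}{2}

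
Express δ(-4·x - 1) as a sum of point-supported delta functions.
\frac{\delta(x + 1/4)}{4}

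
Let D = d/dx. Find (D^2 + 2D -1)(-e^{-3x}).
- 2 e^{- 3 x}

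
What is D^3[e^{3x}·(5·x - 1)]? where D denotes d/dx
\left(135 x + 108\right) e^{3 x}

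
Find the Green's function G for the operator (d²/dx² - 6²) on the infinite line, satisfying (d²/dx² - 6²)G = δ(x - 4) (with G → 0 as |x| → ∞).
-\frac{e^{-6|x - 4|}}{12}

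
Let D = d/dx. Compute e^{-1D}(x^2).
x^{2} - 2 x + 1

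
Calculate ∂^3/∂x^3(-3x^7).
- 630 x^{4}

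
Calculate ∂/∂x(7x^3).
21 x^{2}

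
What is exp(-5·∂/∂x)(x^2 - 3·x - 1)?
x^{2} - 13 x + 39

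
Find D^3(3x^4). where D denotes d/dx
72 x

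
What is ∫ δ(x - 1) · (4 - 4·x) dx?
0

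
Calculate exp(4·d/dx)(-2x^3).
- 2 x^{3} - 24 x^{2} - 96 x - 128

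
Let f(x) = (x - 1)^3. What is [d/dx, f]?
3 \left(x - 1\right)^{2}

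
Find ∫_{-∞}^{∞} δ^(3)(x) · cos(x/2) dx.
0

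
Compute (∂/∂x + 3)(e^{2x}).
5 e^{2 x}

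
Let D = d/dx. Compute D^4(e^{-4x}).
256 e^{- 4 x}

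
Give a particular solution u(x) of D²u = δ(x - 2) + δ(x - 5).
\frac{|x - 2|}{2} + \frac{|x - 5|}{2}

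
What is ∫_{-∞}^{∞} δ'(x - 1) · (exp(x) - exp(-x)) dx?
- 2 \cosh{\left(1 \right)}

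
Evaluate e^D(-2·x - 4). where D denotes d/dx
- 2 x - 6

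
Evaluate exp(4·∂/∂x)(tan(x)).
\tan{\left(x + 4 \right)}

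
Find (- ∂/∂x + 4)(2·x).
8 x - 2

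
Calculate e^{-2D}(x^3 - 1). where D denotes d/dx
x^{3} - 6 x^{2} + 12 x - 9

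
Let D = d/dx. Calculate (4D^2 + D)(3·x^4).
12 x^{2} \left(x + 12\right)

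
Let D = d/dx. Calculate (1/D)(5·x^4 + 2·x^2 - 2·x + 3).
x^{5} + \frac{2 x^{3}}{3} - x^{2} + 3 x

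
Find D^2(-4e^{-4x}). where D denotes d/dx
- 64 e^{- 4 x}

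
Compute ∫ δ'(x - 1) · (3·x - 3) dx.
-3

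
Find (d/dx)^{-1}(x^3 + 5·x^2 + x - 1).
\frac{x^{4}}{4} + \frac{5 x^{3}}{3} + \frac{x^{2}}{2} - x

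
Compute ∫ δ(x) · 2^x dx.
1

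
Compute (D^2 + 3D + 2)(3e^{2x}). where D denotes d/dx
36 e^{2 x}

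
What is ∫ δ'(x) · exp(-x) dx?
1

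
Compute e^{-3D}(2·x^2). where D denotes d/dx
2 x^{2} - 12 x + 18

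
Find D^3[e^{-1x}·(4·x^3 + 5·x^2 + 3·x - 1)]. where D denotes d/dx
\left(- 4 x^{3} + 31 x^{2} - 45 x + 4\right) e^{- x}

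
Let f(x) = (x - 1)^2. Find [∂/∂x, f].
2 x - 2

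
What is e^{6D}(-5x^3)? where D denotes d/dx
- 5 x^{3} - 90 x^{2} - 540 x - 1080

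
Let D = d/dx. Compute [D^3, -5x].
-15D^{2}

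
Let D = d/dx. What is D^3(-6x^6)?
- 720 x^{3}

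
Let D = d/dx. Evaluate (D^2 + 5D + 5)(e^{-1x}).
e^{- x}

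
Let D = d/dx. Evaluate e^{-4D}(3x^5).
3 x^{5} - 60 x^{4} + 480 x^{3} - 1920 x^{2} + 3840 x - 3072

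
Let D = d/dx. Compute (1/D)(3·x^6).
\frac{3 x^{7}}{7}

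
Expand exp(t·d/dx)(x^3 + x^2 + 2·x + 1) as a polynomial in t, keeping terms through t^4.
t^{3} + t^{2} \left(3 x + 1\right) + t \left(3 x^{2} + 2 x + 2\right) + x^{3} + x^{2} + 2 x + 1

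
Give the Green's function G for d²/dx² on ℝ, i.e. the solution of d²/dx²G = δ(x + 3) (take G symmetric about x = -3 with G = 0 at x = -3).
\frac{|x + 3|}{2}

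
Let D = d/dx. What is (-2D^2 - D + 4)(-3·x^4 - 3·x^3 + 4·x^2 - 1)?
- 12 x^{4} + 97 x^{2} + 28 x - 20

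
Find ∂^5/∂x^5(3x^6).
2160 x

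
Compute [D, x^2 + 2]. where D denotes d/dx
2 x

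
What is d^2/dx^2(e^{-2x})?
4 e^{- 2 x}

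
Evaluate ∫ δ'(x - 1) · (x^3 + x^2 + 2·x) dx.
-7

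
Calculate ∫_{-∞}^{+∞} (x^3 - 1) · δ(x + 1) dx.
-2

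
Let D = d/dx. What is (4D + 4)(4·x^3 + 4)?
16 x^{3} + 48 x^{2} + 16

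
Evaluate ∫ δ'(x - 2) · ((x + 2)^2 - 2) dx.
-8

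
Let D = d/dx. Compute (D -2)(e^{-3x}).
- 5 e^{- 3 x}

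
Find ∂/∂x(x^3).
3 x^{2}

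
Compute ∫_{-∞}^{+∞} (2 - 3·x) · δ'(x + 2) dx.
3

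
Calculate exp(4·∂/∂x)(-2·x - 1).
- 2 x - 9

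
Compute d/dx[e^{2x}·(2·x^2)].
4 x \left(x + 1\right) e^{2 x}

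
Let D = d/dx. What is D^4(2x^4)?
48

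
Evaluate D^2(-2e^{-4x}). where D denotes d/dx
- 32 e^{- 4 x}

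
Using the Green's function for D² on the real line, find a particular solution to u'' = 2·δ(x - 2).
|x - 2|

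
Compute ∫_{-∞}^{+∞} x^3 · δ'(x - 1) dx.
-3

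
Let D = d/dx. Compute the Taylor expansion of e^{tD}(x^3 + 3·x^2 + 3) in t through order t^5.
t^{3} + 3 t^{2} \left(x + 1\right) + 3 t x \left(x + 2\right) + x^{3} + 3 x^{2} + 3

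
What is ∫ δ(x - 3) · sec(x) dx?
\sec{\left(3 \right)}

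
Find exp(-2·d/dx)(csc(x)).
\csc{\left(x - 2 \right)}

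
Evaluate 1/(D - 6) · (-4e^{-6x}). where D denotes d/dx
\frac{e^{- 6 x}}{3}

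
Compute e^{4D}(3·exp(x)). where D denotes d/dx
3 e^{x + 4}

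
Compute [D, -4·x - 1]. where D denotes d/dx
-4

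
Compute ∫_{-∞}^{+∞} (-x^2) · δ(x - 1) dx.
-1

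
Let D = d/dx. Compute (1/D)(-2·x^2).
- \frac{2 x^{3}}{3}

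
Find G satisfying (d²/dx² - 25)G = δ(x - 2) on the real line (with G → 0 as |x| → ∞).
-\frac{e^{-5|x - 2|}}{10}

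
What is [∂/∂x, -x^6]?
- 6 x^{5}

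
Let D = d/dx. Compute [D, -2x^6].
- 12 x^{5}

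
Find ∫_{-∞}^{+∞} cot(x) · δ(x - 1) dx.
\cot{\left(1 \right)}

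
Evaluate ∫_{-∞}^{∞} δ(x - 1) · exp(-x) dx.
e^{-1}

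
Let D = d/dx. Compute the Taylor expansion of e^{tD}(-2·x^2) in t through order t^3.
- 2 t^{2} - 4 t x - 2 x^{2}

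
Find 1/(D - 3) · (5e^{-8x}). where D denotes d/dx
- \frac{5 e^{- 8 x}}{11}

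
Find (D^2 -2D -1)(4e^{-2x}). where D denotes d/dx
28 e^{- 2 x}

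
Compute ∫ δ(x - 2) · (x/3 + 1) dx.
\frac{5}{3}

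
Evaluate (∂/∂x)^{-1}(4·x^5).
\frac{2 x^{6}}{3}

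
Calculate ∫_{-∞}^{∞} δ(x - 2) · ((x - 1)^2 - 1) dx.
0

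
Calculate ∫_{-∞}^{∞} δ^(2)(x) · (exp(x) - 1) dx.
1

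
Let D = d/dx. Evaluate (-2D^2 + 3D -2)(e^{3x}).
- 11 e^{3 x}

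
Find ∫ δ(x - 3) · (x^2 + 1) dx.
10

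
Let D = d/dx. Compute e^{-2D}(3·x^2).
3 x^{2} - 12 x + 12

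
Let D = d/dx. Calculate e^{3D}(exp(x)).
e^{x + 3}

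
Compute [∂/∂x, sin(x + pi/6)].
\cos{\left(x + \frac{\pi}{6} \right)}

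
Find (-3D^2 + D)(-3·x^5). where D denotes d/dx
15 x^{3} \left(12 - x\right)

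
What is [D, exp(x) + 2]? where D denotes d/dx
e^{x}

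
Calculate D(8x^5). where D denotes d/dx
40 x^{4}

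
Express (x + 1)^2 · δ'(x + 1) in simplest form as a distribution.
0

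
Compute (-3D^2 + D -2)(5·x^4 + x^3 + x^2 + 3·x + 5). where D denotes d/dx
- 10 x^{4} + 18 x^{3} - 179 x^{2} - 22 x - 13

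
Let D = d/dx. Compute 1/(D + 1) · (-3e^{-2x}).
3 e^{- 2 x}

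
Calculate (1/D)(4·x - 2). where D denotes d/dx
2 x^{2} - 2 x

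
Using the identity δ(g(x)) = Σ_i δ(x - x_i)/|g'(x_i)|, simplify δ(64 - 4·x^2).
\frac{\delta(x - 4) + \delta(x + 4)}{32}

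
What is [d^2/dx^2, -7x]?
-14\frac{d}{dx}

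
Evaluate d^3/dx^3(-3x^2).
0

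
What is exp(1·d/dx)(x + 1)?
x + 2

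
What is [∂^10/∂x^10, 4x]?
40\frac{d^{9}}{dx^{9}}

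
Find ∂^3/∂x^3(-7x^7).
- 1470 x^{4}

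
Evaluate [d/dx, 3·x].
3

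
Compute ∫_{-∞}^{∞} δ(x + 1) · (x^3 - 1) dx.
-2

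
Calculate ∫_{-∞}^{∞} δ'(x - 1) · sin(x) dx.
- \cos{\left(1 \right)}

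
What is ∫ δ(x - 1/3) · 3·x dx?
1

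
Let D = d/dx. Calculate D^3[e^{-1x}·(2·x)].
2 \left(3 - x\right) e^{- x}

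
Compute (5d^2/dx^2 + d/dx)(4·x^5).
20 x^{3} \left(x + 20\right)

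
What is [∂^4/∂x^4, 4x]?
16\frac{d^{3}}{dx^{3}}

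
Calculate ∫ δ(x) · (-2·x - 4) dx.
-4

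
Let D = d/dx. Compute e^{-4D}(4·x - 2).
4 x - 18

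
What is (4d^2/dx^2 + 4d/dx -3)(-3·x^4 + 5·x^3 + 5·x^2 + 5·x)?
9 x^{4} - 63 x^{3} - 99 x^{2} + 145 x + 60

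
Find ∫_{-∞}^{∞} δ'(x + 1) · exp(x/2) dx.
- \frac{1}{2 e^{\frac{1}{2}}}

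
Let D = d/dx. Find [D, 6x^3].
18 x^{2}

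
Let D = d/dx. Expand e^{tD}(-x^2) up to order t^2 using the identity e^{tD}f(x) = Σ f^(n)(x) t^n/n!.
- t^{2} - 2 t x - x^{2}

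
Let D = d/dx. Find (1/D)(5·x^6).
\frac{5 x^{7}}{7}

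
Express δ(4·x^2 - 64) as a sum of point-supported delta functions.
\frac{\delta(x - 4) + \delta(x + 4)}{32}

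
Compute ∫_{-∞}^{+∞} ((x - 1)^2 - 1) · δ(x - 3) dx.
3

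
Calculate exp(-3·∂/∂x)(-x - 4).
- x - 1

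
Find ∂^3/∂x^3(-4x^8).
- 1344 x^{5}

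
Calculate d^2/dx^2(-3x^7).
- 126 x^{5}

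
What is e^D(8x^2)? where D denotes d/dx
8 x^{2} + 16 x + 8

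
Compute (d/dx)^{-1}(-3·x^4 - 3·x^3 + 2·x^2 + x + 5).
- \frac{3 x^{5}}{5} - \frac{3 x^{4}}{4} + \frac{2 x^{3}}{3} + \frac{x^{2}}{2} + 5 x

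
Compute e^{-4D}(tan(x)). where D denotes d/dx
\tan{\left(x - 4 \right)}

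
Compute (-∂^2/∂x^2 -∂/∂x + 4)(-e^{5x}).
26 e^{5 x}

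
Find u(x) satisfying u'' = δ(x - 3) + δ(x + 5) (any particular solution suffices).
\frac{|x - 3|}{2} + \frac{|x + 5|}{2}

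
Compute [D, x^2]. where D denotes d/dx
2 x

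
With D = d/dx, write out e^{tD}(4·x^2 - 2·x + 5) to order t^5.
4 t^{2} + 2 t \left(4 x - 1\right) + 4 x^{2} - 2 x + 5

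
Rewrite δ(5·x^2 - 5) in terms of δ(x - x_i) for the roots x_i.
\frac{\delta(x - 1) + \delta(x + 1)}{10}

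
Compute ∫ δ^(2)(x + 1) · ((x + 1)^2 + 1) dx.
2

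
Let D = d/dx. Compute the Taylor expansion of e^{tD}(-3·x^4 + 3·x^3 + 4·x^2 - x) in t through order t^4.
- 3 t^{4} - t^{3} \left(12 x - 3\right) + t^{2} \left(- 18 x^{2} + 9 x + 4\right) - t \left(12 x^{3} - 9 x^{2} - 8 x + 1\right) - 3 x^{4} + 3 x^{3} + 4 x^{2} - x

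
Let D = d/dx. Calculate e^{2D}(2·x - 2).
2 x + 2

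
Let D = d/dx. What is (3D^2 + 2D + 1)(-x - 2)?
- x - 4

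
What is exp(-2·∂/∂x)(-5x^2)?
- 5 x^{2} + 20 x - 20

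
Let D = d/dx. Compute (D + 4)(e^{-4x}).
0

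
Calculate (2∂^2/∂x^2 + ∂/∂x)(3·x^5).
15 x^{3} \left(x + 8\right)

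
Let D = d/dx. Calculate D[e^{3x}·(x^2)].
x \left(3 x + 2\right) e^{3 x}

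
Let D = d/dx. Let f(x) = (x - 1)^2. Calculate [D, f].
2 x - 2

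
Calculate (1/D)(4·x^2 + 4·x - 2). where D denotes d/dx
\frac{4 x^{3}}{3} + 2 x^{2} - 2 x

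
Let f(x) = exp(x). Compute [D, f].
e^{x}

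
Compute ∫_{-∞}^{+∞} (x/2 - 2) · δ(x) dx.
-2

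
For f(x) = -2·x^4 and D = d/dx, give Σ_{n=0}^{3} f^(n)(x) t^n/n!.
2 x \left(- 4 t^{3} - 6 t^{2} x - 4 t x^{2} - x^{3}\right)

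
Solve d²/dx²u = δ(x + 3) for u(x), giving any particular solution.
\frac{|x + 3|}{2}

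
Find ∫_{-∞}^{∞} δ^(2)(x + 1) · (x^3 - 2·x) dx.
-6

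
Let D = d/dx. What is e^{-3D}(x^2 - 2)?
x^{2} - 6 x + 7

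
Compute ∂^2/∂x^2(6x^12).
792 x^{10}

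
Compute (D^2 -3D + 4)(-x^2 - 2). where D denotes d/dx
- 4 x^{2} + 6 x - 10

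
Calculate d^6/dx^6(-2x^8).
- 40320 x^{2}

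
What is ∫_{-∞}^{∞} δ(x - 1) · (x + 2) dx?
3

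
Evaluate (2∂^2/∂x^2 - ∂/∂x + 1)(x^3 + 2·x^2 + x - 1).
x^{3} - x^{2} + 9 x + 6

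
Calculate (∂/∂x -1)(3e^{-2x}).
- 9 e^{- 2 x}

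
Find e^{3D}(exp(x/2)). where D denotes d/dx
e^{\frac{x}{2} + \frac{3}{2}}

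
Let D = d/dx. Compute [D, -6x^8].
- 48 x^{7}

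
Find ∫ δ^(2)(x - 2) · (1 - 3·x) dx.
0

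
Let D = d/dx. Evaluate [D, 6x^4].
24 x^{3}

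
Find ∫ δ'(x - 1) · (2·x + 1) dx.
-2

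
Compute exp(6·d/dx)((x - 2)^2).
x^{2} + 8 x + 16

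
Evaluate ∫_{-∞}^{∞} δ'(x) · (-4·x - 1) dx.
4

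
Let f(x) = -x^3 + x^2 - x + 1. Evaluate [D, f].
- 3 x^{2} + 2 x - 1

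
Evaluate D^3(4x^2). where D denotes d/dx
0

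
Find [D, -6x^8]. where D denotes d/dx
- 48 x^{7}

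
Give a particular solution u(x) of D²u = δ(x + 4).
\frac{|x + 4|}{2}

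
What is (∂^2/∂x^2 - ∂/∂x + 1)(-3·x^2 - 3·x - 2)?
- 3 x^{2} + 3 x - 5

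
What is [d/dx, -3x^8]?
- 24 x^{7}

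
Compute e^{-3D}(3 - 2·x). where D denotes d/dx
9 - 2 x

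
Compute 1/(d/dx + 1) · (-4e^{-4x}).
\frac{4 e^{- 4 x}}{3}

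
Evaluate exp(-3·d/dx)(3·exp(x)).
3 e^{x - 3}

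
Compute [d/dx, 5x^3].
15 x^{2}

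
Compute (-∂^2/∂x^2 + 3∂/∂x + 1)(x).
x + 3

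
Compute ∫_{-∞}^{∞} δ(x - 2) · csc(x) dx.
\csc{\left(2 \right)}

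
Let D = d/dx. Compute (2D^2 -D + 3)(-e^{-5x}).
- 58 e^{- 5 x}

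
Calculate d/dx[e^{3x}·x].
\left(3 x + 1\right) e^{3 x}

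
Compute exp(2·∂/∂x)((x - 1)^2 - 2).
x^{2} + 2 x - 1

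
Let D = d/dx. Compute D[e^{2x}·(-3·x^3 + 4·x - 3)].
\left(- 6 x^{3} - 9 x^{2} + 8 x - 2\right) e^{2 x}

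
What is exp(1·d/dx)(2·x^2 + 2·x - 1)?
2 x^{2} + 6 x + 3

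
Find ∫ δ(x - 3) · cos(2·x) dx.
\cos{\left(6 \right)}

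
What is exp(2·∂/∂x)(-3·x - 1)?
- 3 x - 7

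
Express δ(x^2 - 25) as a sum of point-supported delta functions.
\frac{\delta(x + 5) + \delta(x - 5)}{10}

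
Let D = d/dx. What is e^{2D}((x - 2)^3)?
x^{3}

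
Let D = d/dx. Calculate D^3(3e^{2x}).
24 e^{2 x}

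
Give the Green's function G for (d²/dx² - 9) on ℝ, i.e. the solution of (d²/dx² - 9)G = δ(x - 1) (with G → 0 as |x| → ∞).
-\frac{e^{-3|x - 1|}}{6}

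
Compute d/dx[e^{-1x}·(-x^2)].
x \left(x - 2\right) e^{- x}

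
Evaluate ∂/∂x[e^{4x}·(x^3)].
x^{2} \left(4 x + 3\right) e^{4 x}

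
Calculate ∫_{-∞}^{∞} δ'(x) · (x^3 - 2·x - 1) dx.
2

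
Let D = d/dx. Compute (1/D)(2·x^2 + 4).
\frac{2 x^{3}}{3} + 4 x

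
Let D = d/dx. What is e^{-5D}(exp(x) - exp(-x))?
- e^{5 - x} + e^{x - 5}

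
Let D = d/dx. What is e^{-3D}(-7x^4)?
- 7 x^{4} + 84 x^{3} - 378 x^{2} + 756 x - 567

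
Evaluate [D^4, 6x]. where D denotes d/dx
24D^{3}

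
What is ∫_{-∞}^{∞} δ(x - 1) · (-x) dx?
-1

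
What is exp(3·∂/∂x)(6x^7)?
6 x^{7} + 126 x^{6} + 1134 x^{5} + 5670 x^{4} + 17010 x^{3} + 30618 x^{2} + 30618 x + 13122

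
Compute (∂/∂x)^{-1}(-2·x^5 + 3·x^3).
- \frac{x^{6}}{3} + \frac{3 x^{4}}{4}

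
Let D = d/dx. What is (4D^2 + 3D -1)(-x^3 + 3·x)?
x^{3} - 9 x^{2} - 27 x + 9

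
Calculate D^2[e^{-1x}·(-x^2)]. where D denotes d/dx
\left(- x^{2} + 4 x - 2\right) e^{- x}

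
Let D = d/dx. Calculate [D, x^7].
7 x^{6}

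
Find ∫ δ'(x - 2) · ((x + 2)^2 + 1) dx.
-8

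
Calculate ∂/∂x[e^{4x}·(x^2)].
2 x \left(2 x + 1\right) e^{4 x}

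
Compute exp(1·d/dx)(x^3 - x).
x \left(x^{2} + 3 x + 2\right)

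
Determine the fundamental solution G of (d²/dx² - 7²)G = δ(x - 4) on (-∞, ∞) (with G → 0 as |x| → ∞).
-\frac{e^{-7|x - 4|}}{14}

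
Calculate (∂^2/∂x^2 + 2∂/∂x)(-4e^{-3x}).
- 12 e^{- 3 x}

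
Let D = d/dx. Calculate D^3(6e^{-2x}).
- 48 e^{- 2 x}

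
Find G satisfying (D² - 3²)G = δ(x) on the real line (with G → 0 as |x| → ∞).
-\frac{e^{-3|x|}}{6}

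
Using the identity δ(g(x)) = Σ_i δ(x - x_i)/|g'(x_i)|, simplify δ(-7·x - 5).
\frac{\delta(x + 5/7)}{7}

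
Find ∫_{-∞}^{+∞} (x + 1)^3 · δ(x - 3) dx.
64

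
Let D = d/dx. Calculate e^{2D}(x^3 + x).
x^{3} + 6 x^{2} + 13 x + 10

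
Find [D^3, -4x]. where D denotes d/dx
-12D^{2}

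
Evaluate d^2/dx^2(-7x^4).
- 84 x^{2}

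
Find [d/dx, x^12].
12 x^{11}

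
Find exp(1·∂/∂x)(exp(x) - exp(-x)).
2 \sinh{\left(x + 1 \right)}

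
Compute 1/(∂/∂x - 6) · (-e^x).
\frac{e^{x}}{5}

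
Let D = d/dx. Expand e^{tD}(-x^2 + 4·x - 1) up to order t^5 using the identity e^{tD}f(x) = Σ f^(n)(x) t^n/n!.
- t^{2} - 2 t \left(x - 2\right) - x^{2} + 4 x - 1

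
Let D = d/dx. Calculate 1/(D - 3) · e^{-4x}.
- \frac{e^{- 4 x}}{7}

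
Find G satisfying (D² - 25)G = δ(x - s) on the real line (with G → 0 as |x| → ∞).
-\frac{e^{-5|x-s|}}{10}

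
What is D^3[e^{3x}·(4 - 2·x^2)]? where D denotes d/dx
\left(- 54 x^{2} - 108 x + 72\right) e^{3 x}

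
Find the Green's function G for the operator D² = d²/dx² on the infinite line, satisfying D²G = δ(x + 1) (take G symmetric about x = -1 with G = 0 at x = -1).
\frac{|x + 1|}{2}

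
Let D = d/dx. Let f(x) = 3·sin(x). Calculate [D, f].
3 \cos{\left(x \right)}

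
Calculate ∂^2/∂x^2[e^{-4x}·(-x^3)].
2 x \left(- 8 x^{2} + 12 x - 3\right) e^{- 4 x}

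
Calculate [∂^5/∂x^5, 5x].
25\frac{d^{4}}{dx^{4}}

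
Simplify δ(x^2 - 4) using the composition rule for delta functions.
\frac{\delta(x - 2) + \delta(x + 2)}{4}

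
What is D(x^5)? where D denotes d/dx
5 x^{4}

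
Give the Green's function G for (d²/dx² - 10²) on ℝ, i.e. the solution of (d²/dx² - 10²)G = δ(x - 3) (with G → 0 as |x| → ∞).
-\frac{e^{-10|x - 3|}}{20}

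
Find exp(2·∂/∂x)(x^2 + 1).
x^{2} + 4 x + 5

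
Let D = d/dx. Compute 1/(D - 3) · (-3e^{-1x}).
\frac{3 e^{- x}}{4}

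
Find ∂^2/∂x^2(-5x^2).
-10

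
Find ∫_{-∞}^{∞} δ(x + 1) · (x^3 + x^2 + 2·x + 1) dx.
-1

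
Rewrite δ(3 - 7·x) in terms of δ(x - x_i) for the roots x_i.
\frac{\delta(x - 3/7)}{7}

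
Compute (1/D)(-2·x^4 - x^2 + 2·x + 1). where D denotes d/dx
- \frac{2 x^{5}}{5} - \frac{x^{3}}{3} + x^{2} + x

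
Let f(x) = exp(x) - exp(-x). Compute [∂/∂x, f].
2 \cosh{\left(x \right)}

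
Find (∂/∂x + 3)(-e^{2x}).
- 5 e^{2 x}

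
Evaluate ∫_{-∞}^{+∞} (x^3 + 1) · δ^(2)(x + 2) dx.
-12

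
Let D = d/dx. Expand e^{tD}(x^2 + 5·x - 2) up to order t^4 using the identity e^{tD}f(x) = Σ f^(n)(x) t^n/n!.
t^{2} + t \left(2 x + 5\right) + x^{2} + 5 x - 2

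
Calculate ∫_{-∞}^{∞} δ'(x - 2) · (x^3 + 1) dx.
-12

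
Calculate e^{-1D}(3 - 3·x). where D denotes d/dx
6 - 3 x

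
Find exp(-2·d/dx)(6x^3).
6 x^{3} - 36 x^{2} + 72 x - 48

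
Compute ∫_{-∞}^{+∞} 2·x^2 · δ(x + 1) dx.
2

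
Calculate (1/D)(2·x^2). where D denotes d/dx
\frac{2 x^{3}}{3}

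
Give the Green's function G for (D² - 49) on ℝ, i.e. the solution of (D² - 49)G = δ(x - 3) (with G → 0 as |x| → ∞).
-\frac{e^{-7|x - 3|}}{14}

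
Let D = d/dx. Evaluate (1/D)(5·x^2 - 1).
\frac{5 x^{3}}{3} - x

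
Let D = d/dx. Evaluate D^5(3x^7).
7560 x^{2}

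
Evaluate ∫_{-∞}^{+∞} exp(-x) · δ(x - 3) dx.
e^{-3}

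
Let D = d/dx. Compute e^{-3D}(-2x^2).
- 2 x^{2} + 12 x - 18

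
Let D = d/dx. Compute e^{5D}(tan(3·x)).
\tan{\left(3 x + 15 \right)}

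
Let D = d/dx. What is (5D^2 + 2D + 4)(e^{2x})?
28 e^{2 x}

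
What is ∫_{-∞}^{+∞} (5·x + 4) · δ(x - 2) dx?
14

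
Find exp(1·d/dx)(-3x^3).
- 3 x^{3} - 9 x^{2} - 9 x - 3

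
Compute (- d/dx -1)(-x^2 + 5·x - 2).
x^{2} - 3 x - 3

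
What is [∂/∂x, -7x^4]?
- 28 x^{3}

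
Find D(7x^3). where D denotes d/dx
21 x^{2}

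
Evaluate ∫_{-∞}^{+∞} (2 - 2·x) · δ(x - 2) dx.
-2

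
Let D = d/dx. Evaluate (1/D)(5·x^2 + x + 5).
\frac{5 x^{3}}{3} + \frac{x^{2}}{2} + 5 x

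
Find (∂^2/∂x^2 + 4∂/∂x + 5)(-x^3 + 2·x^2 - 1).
- 5 x^{3} - 2 x^{2} + 10 x - 1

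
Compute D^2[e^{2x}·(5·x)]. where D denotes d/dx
20 \left(x + 1\right) e^{2 x}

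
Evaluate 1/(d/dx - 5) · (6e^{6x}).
6 e^{6 x}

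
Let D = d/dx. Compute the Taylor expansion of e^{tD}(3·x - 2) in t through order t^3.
3 t + 3 x - 2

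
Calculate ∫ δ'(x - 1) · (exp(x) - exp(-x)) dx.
- 2 \cosh{\left(1 \right)}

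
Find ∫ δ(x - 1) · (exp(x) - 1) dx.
-1 + e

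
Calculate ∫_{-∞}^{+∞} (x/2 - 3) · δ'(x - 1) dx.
- \frac{1}{2}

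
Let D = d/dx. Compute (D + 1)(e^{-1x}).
0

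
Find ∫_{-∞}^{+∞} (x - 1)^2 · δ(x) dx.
1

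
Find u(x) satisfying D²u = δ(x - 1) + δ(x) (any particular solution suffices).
\frac{|x - 1|}{2} + \frac{|x|}{2}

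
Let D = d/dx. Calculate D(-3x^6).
- 18 x^{5}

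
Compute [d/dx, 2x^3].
6 x^{2}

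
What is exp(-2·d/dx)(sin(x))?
\sin{\left(x - 2 \right)}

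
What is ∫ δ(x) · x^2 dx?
0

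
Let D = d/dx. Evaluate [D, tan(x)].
\frac{1}{\cos^{2}{\left(x \right)}}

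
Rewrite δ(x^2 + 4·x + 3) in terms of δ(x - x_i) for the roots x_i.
\frac{\delta(x + 1) + \delta(x + 3)}{2}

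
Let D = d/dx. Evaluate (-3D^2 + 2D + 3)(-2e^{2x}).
10 e^{2 x}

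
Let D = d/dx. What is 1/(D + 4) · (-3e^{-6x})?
\frac{3 e^{- 6 x}}{2}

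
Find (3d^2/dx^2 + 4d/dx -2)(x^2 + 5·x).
- 2 x^{2} - 2 x + 26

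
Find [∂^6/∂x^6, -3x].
-18\frac{d^{5}}{dx^{5}}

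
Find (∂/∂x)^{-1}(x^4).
\frac{x^{5}}{5}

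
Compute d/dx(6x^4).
24 x^{3}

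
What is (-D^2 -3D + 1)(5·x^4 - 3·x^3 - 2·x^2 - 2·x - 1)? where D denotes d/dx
5 x^{4} - 63 x^{3} - 35 x^{2} + 28 x + 9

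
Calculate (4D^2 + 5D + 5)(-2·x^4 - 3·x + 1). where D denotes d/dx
- 10 x^{4} - 40 x^{3} - 96 x^{2} - 15 x - 10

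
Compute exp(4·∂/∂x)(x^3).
x^{3} + 12 x^{2} + 48 x + 64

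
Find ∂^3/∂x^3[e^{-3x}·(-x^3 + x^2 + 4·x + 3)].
3 \left(9 x^{3} - 36 x^{2} + 1\right) e^{- 3 x}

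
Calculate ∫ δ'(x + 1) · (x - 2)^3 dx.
-27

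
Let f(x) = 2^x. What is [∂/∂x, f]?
2^{x} \log{\left(2 \right)}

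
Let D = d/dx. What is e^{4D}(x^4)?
x^{4} + 16 x^{3} + 96 x^{2} + 256 x + 256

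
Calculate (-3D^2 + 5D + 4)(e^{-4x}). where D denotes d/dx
- 64 e^{- 4 x}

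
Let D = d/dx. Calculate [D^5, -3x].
-15D^{4}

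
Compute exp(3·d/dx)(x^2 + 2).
x^{2} + 6 x + 11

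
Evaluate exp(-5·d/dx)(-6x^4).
- 6 x^{4} + 120 x^{3} - 900 x^{2} + 3000 x - 3750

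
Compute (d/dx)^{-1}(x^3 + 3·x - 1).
\frac{x^{4}}{4} + \frac{3 x^{2}}{2} - x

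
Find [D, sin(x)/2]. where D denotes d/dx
\frac{\cos{\left(x \right)}}{2}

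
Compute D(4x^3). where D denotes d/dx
12 x^{2}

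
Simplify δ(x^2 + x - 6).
\frac{\delta(x - 2) + \delta(x + 3)}{5}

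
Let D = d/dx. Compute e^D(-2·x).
- 2 x - 2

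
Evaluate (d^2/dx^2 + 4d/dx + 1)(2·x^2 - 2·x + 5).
2 x^{2} + 14 x + 1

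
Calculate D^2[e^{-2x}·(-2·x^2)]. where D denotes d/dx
4 \left(- 2 x^{2} + 4 x - 1\right) e^{- 2 x}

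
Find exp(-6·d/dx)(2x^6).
2 x^{6} - 72 x^{5} + 1080 x^{4} - 8640 x^{3} + 38880 x^{2} - 93312 x + 93312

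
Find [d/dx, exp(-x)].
- e^{- x}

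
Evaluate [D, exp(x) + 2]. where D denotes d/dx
e^{x}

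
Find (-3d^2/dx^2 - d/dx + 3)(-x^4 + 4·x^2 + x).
- 3 x^{4} + 4 x^{3} + 48 x^{2} - 5 x - 25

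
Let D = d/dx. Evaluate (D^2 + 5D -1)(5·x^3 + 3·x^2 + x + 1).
- 5 x^{3} + 72 x^{2} + 59 x + 10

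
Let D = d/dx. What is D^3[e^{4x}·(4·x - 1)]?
\left(256 x + 128\right) e^{4 x}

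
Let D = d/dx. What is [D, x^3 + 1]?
3 x^{2}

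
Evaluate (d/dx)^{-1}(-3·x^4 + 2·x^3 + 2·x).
- \frac{3 x^{5}}{5} + \frac{x^{4}}{2} + x^{2}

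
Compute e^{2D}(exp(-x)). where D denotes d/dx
e^{- x - 2}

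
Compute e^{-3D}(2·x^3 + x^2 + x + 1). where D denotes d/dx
2 x^{3} - 17 x^{2} + 49 x - 47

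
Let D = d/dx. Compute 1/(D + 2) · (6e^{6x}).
\frac{3 e^{6 x}}{4}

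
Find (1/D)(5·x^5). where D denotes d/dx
\frac{5 x^{6}}{6}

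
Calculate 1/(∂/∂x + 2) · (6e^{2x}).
\frac{3 e^{2 x}}{2}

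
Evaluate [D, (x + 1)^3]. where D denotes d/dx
3 \left(x + 1\right)^{2}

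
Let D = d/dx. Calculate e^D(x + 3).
x + 4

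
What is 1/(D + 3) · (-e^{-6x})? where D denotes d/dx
\frac{e^{- 6 x}}{3}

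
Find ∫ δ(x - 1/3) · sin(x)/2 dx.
\frac{\sin{\left(\frac{1}{3} \right)}}{2}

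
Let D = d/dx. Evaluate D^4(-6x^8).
- 10080 x^{4}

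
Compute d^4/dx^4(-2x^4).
-48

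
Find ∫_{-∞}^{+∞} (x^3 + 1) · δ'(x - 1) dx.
-3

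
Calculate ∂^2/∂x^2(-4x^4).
- 48 x^{2}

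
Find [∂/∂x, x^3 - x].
3 x^{2} - 1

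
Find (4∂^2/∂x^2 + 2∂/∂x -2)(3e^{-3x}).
84 e^{- 3 x}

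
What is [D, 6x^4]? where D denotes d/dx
24 x^{3}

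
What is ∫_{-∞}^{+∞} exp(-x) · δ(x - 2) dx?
e^{-2}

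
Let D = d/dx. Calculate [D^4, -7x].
-28D^{3}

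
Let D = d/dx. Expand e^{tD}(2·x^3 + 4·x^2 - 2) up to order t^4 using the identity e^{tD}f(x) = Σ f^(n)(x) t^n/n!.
2 t^{3} + 2 t^{2} \left(3 x + 2\right) + 2 t x \left(3 x + 4\right) + 2 x^{3} + 4 x^{2} - 2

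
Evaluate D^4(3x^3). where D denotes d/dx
0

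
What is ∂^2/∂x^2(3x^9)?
216 x^{7}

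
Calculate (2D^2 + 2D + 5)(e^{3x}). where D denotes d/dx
29 e^{3 x}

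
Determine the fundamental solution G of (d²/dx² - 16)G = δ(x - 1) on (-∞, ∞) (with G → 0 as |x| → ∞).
-\frac{e^{-4|x - 1|}}{8}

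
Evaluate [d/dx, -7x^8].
- 56 x^{7}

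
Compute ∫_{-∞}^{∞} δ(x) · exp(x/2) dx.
1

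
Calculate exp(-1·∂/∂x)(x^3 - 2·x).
x^{3} - 3 x^{2} + x + 1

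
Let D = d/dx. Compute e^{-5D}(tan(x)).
\tan{\left(x - 5 \right)}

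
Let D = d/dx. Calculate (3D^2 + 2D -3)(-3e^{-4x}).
- 111 e^{- 4 x}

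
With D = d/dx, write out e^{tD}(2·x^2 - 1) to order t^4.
2 t^{2} + 4 t x + 2 x^{2} - 1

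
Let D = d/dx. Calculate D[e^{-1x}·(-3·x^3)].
3 x^{2} \left(x - 3\right) e^{- x}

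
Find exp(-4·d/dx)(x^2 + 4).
x^{2} - 8 x + 20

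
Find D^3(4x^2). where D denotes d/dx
0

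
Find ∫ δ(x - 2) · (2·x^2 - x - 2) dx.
4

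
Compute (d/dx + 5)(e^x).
6 e^{x}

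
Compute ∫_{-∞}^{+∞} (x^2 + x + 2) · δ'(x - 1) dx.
-3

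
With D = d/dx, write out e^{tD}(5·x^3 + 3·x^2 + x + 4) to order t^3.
5 t^{3} + t^{2} \left(15 x + 3\right) + t \left(15 x^{2} + 6 x + 1\right) + 5 x^{3} + 3 x^{2} + x + 4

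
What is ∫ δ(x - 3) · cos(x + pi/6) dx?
\cos{\left(\frac{\pi}{6} + 3 \right)}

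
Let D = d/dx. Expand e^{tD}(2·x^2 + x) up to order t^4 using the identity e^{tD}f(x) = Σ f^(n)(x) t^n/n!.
2 t^{2} + t \left(4 x + 1\right) + 2 x^{2} + x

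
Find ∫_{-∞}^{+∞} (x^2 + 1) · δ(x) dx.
1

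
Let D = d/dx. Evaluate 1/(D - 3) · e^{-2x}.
- \frac{e^{- 2 x}}{5}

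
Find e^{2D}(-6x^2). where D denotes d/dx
- 6 x^{2} - 24 x - 24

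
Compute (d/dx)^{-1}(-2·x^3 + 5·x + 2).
- \frac{x^{4}}{2} + \frac{5 x^{2}}{2} + 2 x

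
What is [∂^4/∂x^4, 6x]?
24\frac{d^{3}}{dx^{3}}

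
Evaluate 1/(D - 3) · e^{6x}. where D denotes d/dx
\frac{e^{6 x}}{3}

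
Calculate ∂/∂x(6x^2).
12 x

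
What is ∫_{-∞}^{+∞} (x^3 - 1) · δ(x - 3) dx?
26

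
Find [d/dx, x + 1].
1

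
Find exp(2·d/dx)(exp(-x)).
e^{- x - 2}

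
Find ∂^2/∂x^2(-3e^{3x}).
- 27 e^{3 x}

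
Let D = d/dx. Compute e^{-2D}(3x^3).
3 x^{3} - 18 x^{2} + 36 x - 24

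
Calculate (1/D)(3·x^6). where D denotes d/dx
\frac{3 x^{7}}{7}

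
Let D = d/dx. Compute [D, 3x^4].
12 x^{3}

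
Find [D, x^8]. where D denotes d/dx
8 x^{7}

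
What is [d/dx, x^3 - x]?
3 x^{2} - 1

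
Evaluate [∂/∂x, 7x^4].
28 x^{3}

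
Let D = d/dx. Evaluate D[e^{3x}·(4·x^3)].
12 x^{2} \left(x + 1\right) e^{3 x}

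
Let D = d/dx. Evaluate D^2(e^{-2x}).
4 e^{- 2 x}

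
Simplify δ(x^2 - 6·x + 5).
\frac{\delta(x - 5) + \delta(x - 1)}{4}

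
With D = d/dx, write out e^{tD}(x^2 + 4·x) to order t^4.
t^{2} + 2 t \left(x + 2\right) + x^{2} + 4 x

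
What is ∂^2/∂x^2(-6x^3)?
- 36 x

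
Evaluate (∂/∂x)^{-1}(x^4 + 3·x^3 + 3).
\frac{x^{5}}{5} + \frac{3 x^{4}}{4} + 3 x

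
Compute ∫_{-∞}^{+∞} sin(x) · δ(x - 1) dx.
\sin{\left(1 \right)}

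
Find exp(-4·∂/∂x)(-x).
4 - x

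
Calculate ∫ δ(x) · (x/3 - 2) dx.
-2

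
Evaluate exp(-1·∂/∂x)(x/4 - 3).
\frac{x}{4} - \frac{13}{4}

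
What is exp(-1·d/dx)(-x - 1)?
- x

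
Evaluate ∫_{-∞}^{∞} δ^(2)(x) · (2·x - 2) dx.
0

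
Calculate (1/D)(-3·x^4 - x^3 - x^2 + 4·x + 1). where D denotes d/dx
- \frac{3 x^{5}}{5} - \frac{x^{4}}{4} - \frac{x^{3}}{3} + 2 x^{2} + x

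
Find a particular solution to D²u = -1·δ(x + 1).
-\frac{|x + 1|}{2}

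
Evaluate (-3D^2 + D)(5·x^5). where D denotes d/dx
25 x^{3} \left(x - 12\right)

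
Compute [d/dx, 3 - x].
-1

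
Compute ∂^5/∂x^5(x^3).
0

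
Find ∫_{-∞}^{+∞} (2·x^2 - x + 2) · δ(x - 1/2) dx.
2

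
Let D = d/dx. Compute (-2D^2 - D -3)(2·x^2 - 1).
- 6 x^{2} - 4 x - 5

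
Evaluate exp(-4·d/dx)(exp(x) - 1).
e^{x - 4} - 1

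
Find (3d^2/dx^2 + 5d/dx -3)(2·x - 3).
19 - 6 x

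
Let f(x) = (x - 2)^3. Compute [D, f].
3 \left(x - 2\right)^{2}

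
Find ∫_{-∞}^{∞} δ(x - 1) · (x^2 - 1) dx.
0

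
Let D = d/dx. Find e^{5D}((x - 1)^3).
x^{3} + 12 x^{2} + 48 x + 64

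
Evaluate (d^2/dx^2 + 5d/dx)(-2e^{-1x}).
8 e^{- x}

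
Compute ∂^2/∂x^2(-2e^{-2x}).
- 8 e^{- 2 x}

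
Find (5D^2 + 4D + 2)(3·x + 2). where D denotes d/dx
6 x + 16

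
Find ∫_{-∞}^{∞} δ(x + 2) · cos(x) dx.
\cos{\left(2 \right)}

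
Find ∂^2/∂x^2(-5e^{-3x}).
- 45 e^{- 3 x}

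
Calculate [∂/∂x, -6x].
-6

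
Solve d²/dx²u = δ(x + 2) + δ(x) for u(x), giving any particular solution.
\frac{|x + 2|}{2} + \frac{|x|}{2}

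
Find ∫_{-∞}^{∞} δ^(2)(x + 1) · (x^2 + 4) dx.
2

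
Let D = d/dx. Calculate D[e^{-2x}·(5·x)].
5 \left(1 - 2 x\right) e^{- 2 x}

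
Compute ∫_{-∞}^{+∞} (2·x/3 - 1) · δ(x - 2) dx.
\frac{1}{3}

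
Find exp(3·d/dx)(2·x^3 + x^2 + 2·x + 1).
2 x^{3} + 19 x^{2} + 62 x + 70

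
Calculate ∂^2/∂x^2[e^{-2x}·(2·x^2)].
4 \left(2 x^{2} - 4 x + 1\right) e^{- 2 x}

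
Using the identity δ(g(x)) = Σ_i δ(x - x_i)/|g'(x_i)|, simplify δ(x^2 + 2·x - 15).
\frac{\delta(x + 5) + \delta(x - 3)}{8}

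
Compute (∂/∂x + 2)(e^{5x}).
7 e^{5 x}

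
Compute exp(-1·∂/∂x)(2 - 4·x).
6 - 4 x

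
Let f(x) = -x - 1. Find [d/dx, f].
-1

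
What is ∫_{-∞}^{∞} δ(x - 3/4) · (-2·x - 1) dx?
- \frac{5}{2}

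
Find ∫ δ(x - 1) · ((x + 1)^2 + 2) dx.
6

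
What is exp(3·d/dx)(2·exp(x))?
2 e^{x + 3}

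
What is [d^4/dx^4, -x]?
-4\frac{d^{3}}{dx^{3}}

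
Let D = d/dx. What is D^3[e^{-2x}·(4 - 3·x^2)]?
4 \left(6 x^{2} - 18 x + 1\right) e^{- 2 x}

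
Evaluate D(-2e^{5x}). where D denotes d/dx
- 10 e^{5 x}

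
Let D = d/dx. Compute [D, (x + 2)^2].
2 x + 4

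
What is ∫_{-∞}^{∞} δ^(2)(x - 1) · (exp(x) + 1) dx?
e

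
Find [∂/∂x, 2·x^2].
4 x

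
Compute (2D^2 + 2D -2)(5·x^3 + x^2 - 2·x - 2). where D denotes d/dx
- 10 x^{3} + 28 x^{2} + 68 x + 4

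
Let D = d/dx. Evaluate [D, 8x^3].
24 x^{2}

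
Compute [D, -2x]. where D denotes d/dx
-2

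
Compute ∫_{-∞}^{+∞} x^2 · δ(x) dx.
0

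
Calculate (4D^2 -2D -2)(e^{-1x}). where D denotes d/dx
4 e^{- x}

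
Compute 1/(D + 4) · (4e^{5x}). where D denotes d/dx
\frac{4 e^{5 x}}{9}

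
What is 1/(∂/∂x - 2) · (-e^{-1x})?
\frac{e^{- x}}{3}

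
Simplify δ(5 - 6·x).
\frac{\delta(x - 5/6)}{6}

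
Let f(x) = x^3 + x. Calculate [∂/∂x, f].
3 x^{2} + 1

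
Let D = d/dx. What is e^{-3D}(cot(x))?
\cot{\left(x - 3 \right)}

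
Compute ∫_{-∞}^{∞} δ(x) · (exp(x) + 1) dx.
2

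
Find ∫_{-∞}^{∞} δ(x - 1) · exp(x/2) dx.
e^{\frac{1}{2}}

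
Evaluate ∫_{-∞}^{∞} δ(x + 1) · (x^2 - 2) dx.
-1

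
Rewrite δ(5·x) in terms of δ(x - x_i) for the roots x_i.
\frac{\delta(x)}{5}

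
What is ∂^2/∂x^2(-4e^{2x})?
- 16 e^{2 x}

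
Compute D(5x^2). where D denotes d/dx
10 x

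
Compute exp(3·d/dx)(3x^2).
3 x^{2} + 18 x + 27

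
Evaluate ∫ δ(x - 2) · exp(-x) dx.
e^{-2}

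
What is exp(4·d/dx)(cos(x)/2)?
\frac{\cos{\left(x + 4 \right)}}{2}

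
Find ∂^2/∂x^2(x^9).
72 x^{7}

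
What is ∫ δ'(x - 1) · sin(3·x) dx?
- 3 \cos{\left(3 \right)}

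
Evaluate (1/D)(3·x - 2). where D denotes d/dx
\frac{3 x^{2}}{2} - 2 x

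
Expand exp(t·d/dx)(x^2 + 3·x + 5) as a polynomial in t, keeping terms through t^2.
t^{2} + t \left(2 x + 3\right) + x^{2} + 3 x + 5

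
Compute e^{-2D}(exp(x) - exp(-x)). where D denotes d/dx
- e^{2 - x} + e^{x - 2}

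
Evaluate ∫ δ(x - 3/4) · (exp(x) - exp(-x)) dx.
2 \sinh{\left(\frac{3}{4} \right)}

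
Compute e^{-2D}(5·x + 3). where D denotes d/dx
5 x - 7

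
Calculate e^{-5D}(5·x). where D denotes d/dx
5 x - 25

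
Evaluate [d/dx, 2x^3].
6 x^{2}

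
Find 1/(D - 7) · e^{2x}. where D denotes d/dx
- \frac{e^{2 x}}{5}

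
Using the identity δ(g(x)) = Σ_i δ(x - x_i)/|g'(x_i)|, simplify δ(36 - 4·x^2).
\frac{\delta(x - 3) + \delta(x + 3)}{24}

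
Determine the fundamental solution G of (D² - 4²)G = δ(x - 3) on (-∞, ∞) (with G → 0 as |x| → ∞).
-\frac{e^{-4|x - 3|}}{8}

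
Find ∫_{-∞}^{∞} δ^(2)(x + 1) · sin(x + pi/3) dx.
- \cos{\left(\frac{\pi}{6} + 1 \right)}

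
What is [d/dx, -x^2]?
- 2 x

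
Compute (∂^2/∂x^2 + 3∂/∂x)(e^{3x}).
18 e^{3 x}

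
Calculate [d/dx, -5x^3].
- 15 x^{2}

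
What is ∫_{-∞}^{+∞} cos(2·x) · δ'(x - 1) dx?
2 \sin{\left(2 \right)}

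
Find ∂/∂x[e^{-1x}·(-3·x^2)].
3 x \left(x - 2\right) e^{- x}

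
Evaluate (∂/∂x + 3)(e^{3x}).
6 e^{3 x}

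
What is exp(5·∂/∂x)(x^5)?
x^{5} + 25 x^{4} + 250 x^{3} + 1250 x^{2} + 3125 x + 3125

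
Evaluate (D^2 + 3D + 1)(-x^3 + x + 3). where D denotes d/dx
- x^{3} - 9 x^{2} - 5 x + 6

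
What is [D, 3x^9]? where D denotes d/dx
27 x^{8}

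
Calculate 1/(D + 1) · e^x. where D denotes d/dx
\frac{e^{x}}{2}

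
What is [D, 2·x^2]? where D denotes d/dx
4 x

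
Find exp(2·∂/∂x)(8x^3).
8 x^{3} + 48 x^{2} + 96 x + 64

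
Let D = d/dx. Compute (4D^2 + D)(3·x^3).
9 x \left(x + 8\right)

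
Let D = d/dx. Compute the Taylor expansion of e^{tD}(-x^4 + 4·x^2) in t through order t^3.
- 4 t^{3} x - t^{2} \left(6 x^{2} - 4\right) - 4 t x \left(x^{2} - 2\right) - x^{4} + 4 x^{2}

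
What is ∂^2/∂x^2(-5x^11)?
- 550 x^{9}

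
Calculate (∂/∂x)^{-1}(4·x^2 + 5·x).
\frac{4 x^{3}}{3} + \frac{5 x^{2}}{2}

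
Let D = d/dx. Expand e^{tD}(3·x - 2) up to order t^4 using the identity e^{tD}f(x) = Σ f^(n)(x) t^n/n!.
3 t + 3 x - 2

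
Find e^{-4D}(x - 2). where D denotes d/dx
x - 6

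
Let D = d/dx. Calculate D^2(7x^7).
294 x^{5}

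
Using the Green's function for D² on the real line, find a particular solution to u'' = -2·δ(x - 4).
-|x - 4|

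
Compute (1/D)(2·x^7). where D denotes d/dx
\frac{x^{8}}{4}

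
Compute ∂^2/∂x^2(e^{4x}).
16 e^{4 x}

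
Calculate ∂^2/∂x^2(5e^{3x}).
45 e^{3 x}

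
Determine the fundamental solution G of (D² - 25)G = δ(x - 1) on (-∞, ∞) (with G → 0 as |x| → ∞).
-\frac{e^{-5|x - 1|}}{10}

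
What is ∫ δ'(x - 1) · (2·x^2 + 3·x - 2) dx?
-7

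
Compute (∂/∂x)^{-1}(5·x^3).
\frac{5 x^{4}}{4}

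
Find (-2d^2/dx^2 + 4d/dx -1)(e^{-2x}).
- 17 e^{- 2 x}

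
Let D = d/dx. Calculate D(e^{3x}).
3 e^{3 x}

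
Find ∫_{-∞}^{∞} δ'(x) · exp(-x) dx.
1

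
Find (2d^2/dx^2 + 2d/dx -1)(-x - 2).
x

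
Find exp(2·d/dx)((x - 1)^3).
x^{3} + 3 x^{2} + 3 x + 1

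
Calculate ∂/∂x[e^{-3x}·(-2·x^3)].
6 x^{2} \left(x - 1\right) e^{- 3 x}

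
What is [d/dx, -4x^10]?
- 40 x^{9}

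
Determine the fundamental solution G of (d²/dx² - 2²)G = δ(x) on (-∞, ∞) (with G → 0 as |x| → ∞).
-\frac{e^{-2|x|}}{4}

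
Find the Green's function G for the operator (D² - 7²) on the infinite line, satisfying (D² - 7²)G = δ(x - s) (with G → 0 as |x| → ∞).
-\frac{e^{-7|x-s|}}{14}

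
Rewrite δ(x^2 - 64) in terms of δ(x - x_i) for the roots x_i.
\frac{\delta(x - 8) + \delta(x + 8)}{16}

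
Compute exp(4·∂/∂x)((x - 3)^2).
x^{2} + 2 x + 1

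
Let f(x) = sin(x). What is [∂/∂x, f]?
\cos{\left(x \right)}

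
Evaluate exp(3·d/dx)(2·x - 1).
2 x + 5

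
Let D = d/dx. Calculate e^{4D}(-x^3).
- x^{3} - 12 x^{2} - 48 x - 64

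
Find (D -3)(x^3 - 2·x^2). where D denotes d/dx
x \left(- 3 x^{2} + 9 x - 4\right)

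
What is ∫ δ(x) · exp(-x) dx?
1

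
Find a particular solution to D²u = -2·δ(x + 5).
-|x + 5|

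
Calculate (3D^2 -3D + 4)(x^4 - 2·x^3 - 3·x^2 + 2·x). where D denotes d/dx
4 x^{4} - 20 x^{3} + 42 x^{2} - 10 x - 24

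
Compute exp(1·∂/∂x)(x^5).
x^{5} + 5 x^{4} + 10 x^{3} + 10 x^{2} + 5 x + 1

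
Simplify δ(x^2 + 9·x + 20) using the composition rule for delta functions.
\frac{\delta(x + 4) + \delta(x + 5)}{1}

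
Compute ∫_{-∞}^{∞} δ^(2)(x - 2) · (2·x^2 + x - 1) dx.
4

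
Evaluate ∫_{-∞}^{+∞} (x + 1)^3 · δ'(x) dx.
-3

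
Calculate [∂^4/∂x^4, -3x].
-12\frac{d^{3}}{dx^{3}}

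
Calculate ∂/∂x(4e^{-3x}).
- 12 e^{- 3 x}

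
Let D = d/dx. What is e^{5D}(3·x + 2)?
3 x + 17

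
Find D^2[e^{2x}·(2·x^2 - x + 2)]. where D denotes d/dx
\left(8 x^{2} + 12 x + 8\right) e^{2 x}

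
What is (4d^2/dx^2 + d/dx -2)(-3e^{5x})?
- 309 e^{5 x}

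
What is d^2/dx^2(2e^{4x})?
32 e^{4 x}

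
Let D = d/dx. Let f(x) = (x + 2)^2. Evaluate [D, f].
2 x + 4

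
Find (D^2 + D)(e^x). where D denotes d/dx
2 e^{x}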